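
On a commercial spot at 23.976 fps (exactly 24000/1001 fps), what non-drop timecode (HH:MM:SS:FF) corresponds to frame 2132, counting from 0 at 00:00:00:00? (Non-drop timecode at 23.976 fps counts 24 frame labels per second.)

00:01:28:20

2132 ÷ 24 = 88 full seconds, remainder 20 frames.
88 s = 0 h 1 min 28 s.
Timecode: 00:01:28:20.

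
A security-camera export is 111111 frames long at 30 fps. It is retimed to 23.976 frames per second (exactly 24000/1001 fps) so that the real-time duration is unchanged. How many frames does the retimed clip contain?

88800 frames

Target frames = source frames × (target rate / source rate) = 111111 × (24000/1001)/(30) = 111111 × 800/1001 = 88800.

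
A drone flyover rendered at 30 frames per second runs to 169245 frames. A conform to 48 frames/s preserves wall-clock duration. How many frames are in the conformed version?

Target frames = source frames × (target rate / source rate) = 169245 × (48)/(30) = 169245 × 8/5 = 270792.

270792 frames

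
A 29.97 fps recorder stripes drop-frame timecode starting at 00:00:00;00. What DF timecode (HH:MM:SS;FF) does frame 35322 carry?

00:19:38;18

Each 10-minute DF block holds 10 × 60 × 30 − 9 × 2 = 17982 frames. 35322 ÷ 17982 → 1 full block, remainder 17340.
Within the partial block the first minute is 1800 frames and each further minute 1798, so 9 further minute boundaries passed. Total skipped labels = 18 × 1 + 2 × 9 = 36.
Non-drop label index = 35322 + 36 = 35358; at 30 labels/s that is 00:19:38:18, i.e. DF 00:19:38;18.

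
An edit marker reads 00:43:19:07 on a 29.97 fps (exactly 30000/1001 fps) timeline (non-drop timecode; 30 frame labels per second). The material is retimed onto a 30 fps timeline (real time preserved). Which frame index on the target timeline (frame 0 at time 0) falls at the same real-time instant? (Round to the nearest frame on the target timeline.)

frame 78055

Source frame index: (0×3600 + 43×60 + 19) × 30 + 7 = 77977.
Real time: 77977 / (30000/1001) = 78054977/30000 s.
Target frame: (78054977/30000) × (30) = 78054977/1000 ≈ 78054.977 → 78055.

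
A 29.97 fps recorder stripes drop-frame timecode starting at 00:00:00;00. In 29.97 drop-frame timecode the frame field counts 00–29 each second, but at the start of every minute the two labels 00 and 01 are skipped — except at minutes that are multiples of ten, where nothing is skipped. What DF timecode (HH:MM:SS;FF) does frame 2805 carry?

00:01:33;17

Ten DF minutes hold 17982 frames, so frame 2805 lies in block 0 (frames 0–17981) with 2805 frames into that block.
The block's first minute is 1800 frames and the rest 1798 each; 2805 frames reaches minute 1, so 0 × 18 + 1 × 2 = 2 labels have been skipped so far.
Adding those back, label number 2805 + 2 = 2807 at 30 labels/s is 93 s + 17 f = 0 h 1 min 33 s frame 17, i.e. 00:01:33;17.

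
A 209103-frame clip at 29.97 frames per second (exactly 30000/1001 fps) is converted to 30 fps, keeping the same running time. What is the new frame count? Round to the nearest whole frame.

Frames at target rate = 209103 × (30) / (30000/1001) = 209312103/1000 ≈ 209312.103.
Nearest whole frame: 209312.

209312 frames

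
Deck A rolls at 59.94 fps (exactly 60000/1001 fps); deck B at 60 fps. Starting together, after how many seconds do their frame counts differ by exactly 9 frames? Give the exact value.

The gap grows by |60 − 60000/1001| = 60/1001 frames per second.
Time for a 9-frame gap: 9 ÷ (60/1001) = 150.15 s.

150.15 seconds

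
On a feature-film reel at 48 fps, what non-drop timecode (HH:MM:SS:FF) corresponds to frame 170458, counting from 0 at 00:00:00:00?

170458 ÷ 48 = 3551 full seconds, remainder 10 frames.
3551 s = 0 h 59 min 11 s.
Timecode: 00:59:11:10.

00:59:11:10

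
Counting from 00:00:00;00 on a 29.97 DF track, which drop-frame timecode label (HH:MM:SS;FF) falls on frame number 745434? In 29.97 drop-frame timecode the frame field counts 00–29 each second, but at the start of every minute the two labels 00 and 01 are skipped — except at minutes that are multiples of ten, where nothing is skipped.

06:54:32;20

Each 10-minute DF block holds 10 × 60 × 30 − 9 × 2 = 17982 frames. 745434 ÷ 17982 → 41 full blocks, remainder 8172.
Within the partial block the first minute is 1800 frames and each further minute 1798, so 4 further minute boundaries passed. Total skipped labels = 18 × 41 + 2 × 4 = 746.
Non-drop label index = 745434 + 746 = 746180; at 30 labels/s that is 06:54:32:20, i.e. DF 06:54:32;20.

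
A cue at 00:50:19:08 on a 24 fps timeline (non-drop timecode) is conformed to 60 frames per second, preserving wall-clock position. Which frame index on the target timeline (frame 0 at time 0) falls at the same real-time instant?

frame 181160

Source frame index: (0×3600 + 50×60 + 19) × 24 + 8 = 72464.
Real time: 72464 / (24) = 9058/3 s.
Target frame: (9058/3) × (60) = 181160.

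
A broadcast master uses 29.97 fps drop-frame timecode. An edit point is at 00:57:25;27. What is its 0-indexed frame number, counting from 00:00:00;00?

103273

As if non-drop at 30 labels/s: (0 × 3600 + 57 × 60 + 25) × 30 + 27 = 103377.
Minute boundaries passed: 57; those not divisible by 10: 57 − 5 = 52; dropped labels = 2 × 52 = 104.
Actual frame index = 103377 − 104 = 103273.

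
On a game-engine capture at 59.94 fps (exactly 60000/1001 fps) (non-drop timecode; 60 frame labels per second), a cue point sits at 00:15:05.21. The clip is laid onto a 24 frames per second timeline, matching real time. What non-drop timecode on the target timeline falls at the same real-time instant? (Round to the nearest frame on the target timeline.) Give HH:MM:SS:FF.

00:15:06:06

Source frame index: (0×3600 + 15×60 + 5) × 60 + 21 = 54321.
Real time: 54321 / (60000/1001) = 18125107/20000 s.
Target frame: (18125107/20000) × (24) = 54375321/2500 ≈ 21750.128 → 21750.
At 24 labels/s: frame 21750 → 00:15:06:06.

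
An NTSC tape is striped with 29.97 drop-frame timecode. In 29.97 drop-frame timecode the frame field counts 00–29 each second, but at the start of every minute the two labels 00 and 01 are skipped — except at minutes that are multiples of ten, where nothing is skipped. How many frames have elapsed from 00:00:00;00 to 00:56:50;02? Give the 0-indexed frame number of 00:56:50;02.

102200

As if non-drop at 30 labels/s: (0 × 3600 + 56 × 60 + 50) × 30 + 2 = 102302.
Minute boundaries passed: 56; those not divisible by 10: 56 − 5 = 51; dropped labels = 2 × 51 = 102.
Actual frame index = 102302 − 102 = 102200.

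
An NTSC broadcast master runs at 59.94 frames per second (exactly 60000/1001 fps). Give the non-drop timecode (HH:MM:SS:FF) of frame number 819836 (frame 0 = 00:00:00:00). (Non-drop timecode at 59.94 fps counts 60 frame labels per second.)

03:47:43:56

819836 ÷ 60 = 13663 full seconds, remainder 56 frames.
13663 s = 3 h 47 min 43 s.
Timecode: 03:47:43:56.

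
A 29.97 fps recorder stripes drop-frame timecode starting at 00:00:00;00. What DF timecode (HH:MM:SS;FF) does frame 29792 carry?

00:16:34;02

Each 10-minute DF block holds 10 × 60 × 30 − 9 × 2 = 17982 frames. 29792 ÷ 17982 → 1 full block, remainder 11810.
Within the partial block the first minute is 1800 frames and each further minute 1798, so 6 further minute boundaries passed. Total skipped labels = 18 × 1 + 2 × 6 = 30.
Non-drop label index = 29792 + 30 = 29822; at 30 labels/s that is 00:16:34:02, i.e. DF 00:16:34;02.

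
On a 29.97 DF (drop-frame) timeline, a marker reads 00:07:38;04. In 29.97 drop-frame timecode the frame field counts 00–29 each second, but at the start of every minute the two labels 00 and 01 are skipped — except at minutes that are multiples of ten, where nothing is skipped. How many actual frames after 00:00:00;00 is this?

As if non-drop at 30 labels/s: (0 × 3600 + 7 × 60 + 38) × 30 + 4 = 13744.
Minute boundaries passed: 7; those not divisible by 10: 7 − 0 = 7; dropped labels = 2 × 7 = 14.
Actual frame index = 13744 − 14 = 13730.

13730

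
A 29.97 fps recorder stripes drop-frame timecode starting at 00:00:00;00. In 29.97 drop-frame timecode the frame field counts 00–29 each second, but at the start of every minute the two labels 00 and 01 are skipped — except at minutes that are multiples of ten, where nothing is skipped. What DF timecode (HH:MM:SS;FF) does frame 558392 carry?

05:10:31;20

Each 10-minute DF block holds 10 × 60 × 30 − 9 × 2 = 17982 frames. 558392 ÷ 17982 → 31 full blocks, remainder 950.
Within the partial block the first minute is 1800 frames and each further minute 1798, so 0 further minute boundaries passed. Total skipped labels = 18 × 31 + 2 × 0 = 558.
Non-drop label index = 558392 + 558 = 558950; at 30 labels/s that is 05:10:31:20, i.e. DF 05:10:31;20.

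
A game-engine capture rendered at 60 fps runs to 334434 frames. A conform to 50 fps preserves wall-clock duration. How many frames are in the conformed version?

Target frames = source frames × (target rate / source rate) = 334434 × (50)/(60) = 334434 × 5/6 = 278695.

278695 frames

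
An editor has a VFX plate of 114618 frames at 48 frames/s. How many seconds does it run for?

2387.875 seconds

Running time = 114618 / (48) = 2387.875 s.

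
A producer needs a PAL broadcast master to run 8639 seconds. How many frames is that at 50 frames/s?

Frames = 8639 × 50 = 431950.

431950 frames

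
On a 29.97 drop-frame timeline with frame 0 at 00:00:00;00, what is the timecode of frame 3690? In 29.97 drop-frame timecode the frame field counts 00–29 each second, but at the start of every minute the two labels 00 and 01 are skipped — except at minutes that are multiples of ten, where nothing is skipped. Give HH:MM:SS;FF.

Ten DF minutes hold 17982 frames, so frame 3690 lies in block 0 (frames 0–17981) with 3690 frames into that block.
The block's first minute is 1800 frames and the rest 1798 each; 3690 frames reaches minute 2, so 0 × 18 + 2 × 2 = 4 labels have been skipped so far.
Adding those back, label number 3690 + 4 = 3694 at 30 labels/s is 123 s + 4 f = 0 h 2 min 3 s frame 4, i.e. 00:02:03;04.

00:02:03;04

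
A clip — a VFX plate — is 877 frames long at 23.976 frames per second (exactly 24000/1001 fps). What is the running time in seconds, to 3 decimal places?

36.578 seconds

Running time = 877 × 1001/24000 = 877877/24000 s ≈ 36.578 s.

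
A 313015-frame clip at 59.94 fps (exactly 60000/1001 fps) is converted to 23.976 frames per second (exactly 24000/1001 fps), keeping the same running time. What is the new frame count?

Target frames = source frames × (target rate / source rate) = 313015 × (24000/1001)/(60000/1001) = 313015 × 2/5 = 125206.

125206 frames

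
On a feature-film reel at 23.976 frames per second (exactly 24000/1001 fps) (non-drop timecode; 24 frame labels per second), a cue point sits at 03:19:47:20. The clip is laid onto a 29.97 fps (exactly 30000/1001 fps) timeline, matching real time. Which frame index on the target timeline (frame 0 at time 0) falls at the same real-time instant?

Source frame index: (3×3600 + 19×60 + 47) × 24 + 20 = 287708.
Real time: 287708 / (24000/1001) = 71998927/6000 s.
Target frame: (71998927/6000) × (30000/1001) = 359635.

frame 359635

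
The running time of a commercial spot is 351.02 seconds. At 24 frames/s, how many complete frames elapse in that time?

8424 frames

Frames = 351.02 × 24 = 210612/25 ≈ 8424.4800.
Complete frames: 8424.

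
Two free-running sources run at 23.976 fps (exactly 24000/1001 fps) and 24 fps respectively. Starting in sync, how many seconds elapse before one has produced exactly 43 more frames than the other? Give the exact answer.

43043/24 seconds

The gap grows by |24 − 24000/1001| = 24/1001 frames per second.
Time for a 43-frame gap: 43 ÷ (24/1001) = 43043/24 s.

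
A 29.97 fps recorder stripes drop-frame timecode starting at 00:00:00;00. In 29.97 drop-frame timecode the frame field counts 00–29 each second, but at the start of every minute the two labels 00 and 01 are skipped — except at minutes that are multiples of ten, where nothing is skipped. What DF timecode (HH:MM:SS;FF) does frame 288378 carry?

02:40:22;06

Ten DF minutes hold 17982 frames, so frame 288378 lies in block 16 (frames 287712–305693) with 666 frames into that block.
The block's first minute is 1800 frames and the rest 1798 each; 666 frames reaches minute 0, so 16 × 18 + 0 × 2 = 288 labels have been skipped so far.
Adding those back, label number 288378 + 288 = 288666 at 30 labels/s is 9622 s + 6 f = 2 h 40 min 22 s frame 6, i.e. 02:40:22;06.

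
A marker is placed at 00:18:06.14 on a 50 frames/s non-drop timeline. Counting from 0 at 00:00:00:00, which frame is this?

Total seconds to the label: (0 × 3600 + 18 × 60 + 6) = 1086.
Frame index = 1086 × 50 + 14 = 54314.

54314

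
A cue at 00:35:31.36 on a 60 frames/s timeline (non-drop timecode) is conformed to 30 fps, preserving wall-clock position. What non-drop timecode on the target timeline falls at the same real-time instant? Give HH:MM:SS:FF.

00:35:31:18

Source frame index: (0×3600 + 35×60 + 31) × 60 + 36 = 127896.
Real time: 127896 / (60) = 10658/5 s.
Target frame: (10658/5) × (30) = 63948.
At 30 labels/s: frame 63948 → 00:35:31:18.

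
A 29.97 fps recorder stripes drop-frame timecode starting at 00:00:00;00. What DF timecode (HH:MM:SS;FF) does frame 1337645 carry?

12:23:52;23

Each 10-minute DF block holds 10 × 60 × 30 − 9 × 2 = 17982 frames. 1337645 ÷ 17982 → 74 full blocks, remainder 6977.
Within the partial block the first minute is 1800 frames and each further minute 1798, so 3 further minute boundaries passed. Total skipped labels = 18 × 74 + 2 × 3 = 1338.
Non-drop label index = 1337645 + 1338 = 1338983; at 30 labels/s that is 12:23:52:23, i.e. DF 12:23:52;23.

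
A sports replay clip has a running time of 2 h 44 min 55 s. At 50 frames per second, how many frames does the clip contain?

2 h 44 min 55 s = 9895 s.
Frames = 9895 × 50 = 494750.

494750 frames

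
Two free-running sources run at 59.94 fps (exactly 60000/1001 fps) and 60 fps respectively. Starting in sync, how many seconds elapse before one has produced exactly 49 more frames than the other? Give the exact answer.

49049/60 seconds

The gap grows by |60 − 60000/1001| = 60/1001 frames per second.
Time for a 49-frame gap: 49 ÷ (60/1001) = 49049/60 s.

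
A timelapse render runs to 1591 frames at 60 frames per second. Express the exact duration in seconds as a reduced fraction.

Running time = 1591 ÷ (60) = 1591 × 1/60 = 1591/60 s.

1591/60 seconds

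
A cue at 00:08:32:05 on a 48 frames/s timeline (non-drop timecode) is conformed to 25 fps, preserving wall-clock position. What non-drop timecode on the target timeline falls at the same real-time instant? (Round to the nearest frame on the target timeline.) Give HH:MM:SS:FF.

Source frame index: (0×3600 + 8×60 + 32) × 48 + 5 = 24581.
Real time: 24581 / (48) = 24581/48 s.
Target frame: (24581/48) × (25) = 614525/48 ≈ 12802.604 → 12803.
At 25 labels/s: frame 12803 → 00:08:32:03.

00:08:32:03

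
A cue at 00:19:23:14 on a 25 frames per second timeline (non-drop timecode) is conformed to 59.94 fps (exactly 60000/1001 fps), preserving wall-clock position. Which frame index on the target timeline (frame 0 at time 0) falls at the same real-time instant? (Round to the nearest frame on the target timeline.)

Source frame index: (0×3600 + 19×60 + 23) × 25 + 14 = 29089.
Real time: 29089 / (25) = 29089/25 s.
Target frame: (29089/25) × (60000/1001) = 69813600/1001 ≈ 69743.856 → 69744.

frame 69744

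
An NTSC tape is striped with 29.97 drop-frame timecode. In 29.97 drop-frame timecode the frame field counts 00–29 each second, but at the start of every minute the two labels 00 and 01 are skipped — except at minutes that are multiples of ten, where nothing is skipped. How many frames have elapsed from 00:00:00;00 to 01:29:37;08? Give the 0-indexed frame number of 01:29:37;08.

As if non-drop at 30 labels/s: (1 × 3600 + 29 × 60 + 37) × 30 + 8 = 161318.
Minute boundaries passed: 89; those not divisible by 10: 89 − 8 = 81; dropped labels = 2 × 81 = 162.
Actual frame index = 161318 − 162 = 161156.

161156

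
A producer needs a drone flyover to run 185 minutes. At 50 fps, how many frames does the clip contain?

555000 frames

185 min = 11100 s.
Frames = 11100 × 50 = 555000.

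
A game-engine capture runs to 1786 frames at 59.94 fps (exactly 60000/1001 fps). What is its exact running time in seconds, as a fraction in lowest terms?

Running time = 1786 ÷ (60000/1001) = 1786 × 1001/60000 = 893893/30000 s.

893893/30000 seconds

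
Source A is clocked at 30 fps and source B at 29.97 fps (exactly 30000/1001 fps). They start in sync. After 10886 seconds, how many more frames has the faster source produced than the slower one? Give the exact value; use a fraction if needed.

A emits 30 × 10886 = 326580 frames; B emits 30000/1001 × 10886 = 326580000/1001.
Difference = 326580/1001 frames (≈ 326.2537); B is behind A.

326580/1001 frames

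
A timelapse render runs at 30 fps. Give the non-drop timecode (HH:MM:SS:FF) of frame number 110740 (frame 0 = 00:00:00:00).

01:01:31:10

110740 ÷ 30 = 3691 full seconds, remainder 10 frames.
3691 s = 1 h 1 min 31 s.
Timecode: 01:01:31:10.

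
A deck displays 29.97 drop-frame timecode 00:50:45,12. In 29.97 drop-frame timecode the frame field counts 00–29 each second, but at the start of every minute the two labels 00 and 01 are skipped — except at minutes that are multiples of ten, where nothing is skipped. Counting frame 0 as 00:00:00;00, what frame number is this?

91272

Complete 10-minute blocks: 5, each 17982 frames → 89910.
Remaining 0 whole minutes in the current block: 0 frames.
Within the current minute: 45 × 30 + 12 = 1362. Total = 89910 + 0 + 1362 = 91272.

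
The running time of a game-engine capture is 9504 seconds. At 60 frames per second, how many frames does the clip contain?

570240 frames

Frames = 9504 × 60 = 570240.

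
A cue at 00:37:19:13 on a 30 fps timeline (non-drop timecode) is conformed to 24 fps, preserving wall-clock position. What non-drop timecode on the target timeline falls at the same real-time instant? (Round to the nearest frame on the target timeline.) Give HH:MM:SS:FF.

Source frame index: (0×3600 + 37×60 + 19) × 30 + 13 = 67183.
Real time: 67183 / (30) = 67183/30 s.
Target frame: (67183/30) × (24) = 268732/5 ≈ 53746.400 → 53746.
At 24 labels/s: frame 53746 → 00:37:19:10.

00:37:19:10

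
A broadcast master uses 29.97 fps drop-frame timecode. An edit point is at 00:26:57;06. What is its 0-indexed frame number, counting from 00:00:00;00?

48468

Complete 10-minute blocks: 2, each 17982 frames → 35964.
Remaining 6 whole minutes in the current block: 1800 + 5 × 1798 = 10790 frames.
Within the current minute: 57 × 30 + 6 − 2 = 1714 (labels ;00/;01 skipped at this minute). Total = 35964 + 10790 + 1714 = 48468.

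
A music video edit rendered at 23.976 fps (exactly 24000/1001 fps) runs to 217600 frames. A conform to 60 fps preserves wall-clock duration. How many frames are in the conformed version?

544544 frames

Target frames = source frames × (target rate / source rate) = 217600 × (60)/(24000/1001) = 217600 × 1001/400 = 544544.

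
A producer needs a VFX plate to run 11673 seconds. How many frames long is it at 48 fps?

560304 frames

Frames = 11673 × 48 = 560304.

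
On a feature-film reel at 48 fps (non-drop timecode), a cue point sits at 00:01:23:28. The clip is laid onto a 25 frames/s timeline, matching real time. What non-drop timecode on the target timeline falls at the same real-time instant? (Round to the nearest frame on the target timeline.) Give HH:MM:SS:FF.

00:01:23:15

Source frame index: (0×3600 + 1×60 + 23) × 48 + 28 = 4012.
Real time: 4012 / (48) = 1003/12 s.
Target frame: (1003/12) × (25) = 25075/12 ≈ 2089.583 → 2090.
At 25 labels/s: frame 2090 → 00:01:23:15.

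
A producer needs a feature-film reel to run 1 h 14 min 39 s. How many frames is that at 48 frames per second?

1 h 14 min 39 s = 4479 s.
Frames = 4479 × 48 = 214992.

214992 frames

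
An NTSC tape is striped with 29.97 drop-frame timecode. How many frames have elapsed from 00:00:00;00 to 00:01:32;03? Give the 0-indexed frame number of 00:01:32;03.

2761

As if non-drop at 30 labels/s: (0 × 3600 + 1 × 60 + 32) × 30 + 3 = 2763.
Minute boundaries passed: 1; those not divisible by 10: 1 − 0 = 1; dropped labels = 2 × 1 = 2.
Actual frame index = 2763 − 2 = 2761.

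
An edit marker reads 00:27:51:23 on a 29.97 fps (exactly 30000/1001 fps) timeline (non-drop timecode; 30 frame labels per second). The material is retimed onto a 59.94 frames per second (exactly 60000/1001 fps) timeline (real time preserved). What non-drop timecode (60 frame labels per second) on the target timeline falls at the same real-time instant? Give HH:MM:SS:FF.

Source frame index: (0×3600 + 27×60 + 51) × 30 + 23 = 50153.
Real time: 50153 / (30000/1001) = 50203153/30000 s.
Target frame: (50203153/30000) × (60000/1001) = 100306.
At 60 labels/s: frame 100306 → 00:27:51:46.

00:27:51:46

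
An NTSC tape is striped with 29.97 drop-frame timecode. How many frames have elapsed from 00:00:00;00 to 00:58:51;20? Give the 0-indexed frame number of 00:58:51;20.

105844

As if non-drop at 30 labels/s: (0 × 3600 + 58 × 60 + 51) × 30 + 20 = 105950.
Minute boundaries passed: 58; those not divisible by 10: 58 − 5 = 53; dropped labels = 2 × 53 = 106.
Actual frame index = 105950 − 106 = 105844.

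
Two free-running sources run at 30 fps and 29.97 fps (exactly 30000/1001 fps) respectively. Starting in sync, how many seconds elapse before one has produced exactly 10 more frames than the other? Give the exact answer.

1001/3 seconds

The gap grows by |30000/1001 − 30| = 30/1001 frames per second.
Time for a 10-frame gap: 10 ÷ (30/1001) = 1001/3 s.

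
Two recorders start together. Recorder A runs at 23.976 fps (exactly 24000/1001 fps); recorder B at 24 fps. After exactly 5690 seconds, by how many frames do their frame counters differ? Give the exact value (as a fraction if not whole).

A emits 24000/1001 × 5690 = 136560000/1001 frames; B emits 24 × 5690 = 136560.
Difference = 136560/1001 frames (≈ 136.4236); B is ahead of A.

136560/1001 frames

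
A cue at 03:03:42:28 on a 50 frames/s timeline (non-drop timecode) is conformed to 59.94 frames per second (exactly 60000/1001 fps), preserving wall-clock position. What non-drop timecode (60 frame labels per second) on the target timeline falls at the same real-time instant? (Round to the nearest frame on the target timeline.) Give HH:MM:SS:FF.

03:03:31:33

Source frame index: (3×3600 + 3×60 + 42) × 50 + 28 = 551128.
Real time: 551128 / (50) = 275564/25 s.
Target frame: (275564/25) × (60000/1001) = 661353600/1001 ≈ 660692.907 → 660693.
At 60 labels/s: frame 660693 → 03:03:31:33.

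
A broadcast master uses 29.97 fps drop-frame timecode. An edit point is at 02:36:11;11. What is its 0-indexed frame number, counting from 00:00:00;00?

280859

Complete 10-minute blocks: 15, each 17982 frames → 269730.
Remaining 6 whole minutes in the current block: 1800 + 5 × 1798 = 10790 frames.
Within the current minute: 11 × 30 + 11 − 2 = 339 (labels ;00/;01 skipped at this minute). Total = 269730 + 10790 + 339 = 280859.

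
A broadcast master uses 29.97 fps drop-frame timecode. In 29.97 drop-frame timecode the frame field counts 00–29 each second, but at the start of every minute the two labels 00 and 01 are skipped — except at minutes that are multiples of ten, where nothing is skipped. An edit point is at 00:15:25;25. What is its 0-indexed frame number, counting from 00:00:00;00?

Complete 10-minute blocks: 1, each 17982 frames → 17982.
Remaining 5 whole minutes in the current block: 1800 + 4 × 1798 = 8992 frames.
Within the current minute: 25 × 30 + 25 − 2 = 773 (labels ;00/;01 skipped at this minute). Total = 17982 + 8992 + 773 = 27747.

27747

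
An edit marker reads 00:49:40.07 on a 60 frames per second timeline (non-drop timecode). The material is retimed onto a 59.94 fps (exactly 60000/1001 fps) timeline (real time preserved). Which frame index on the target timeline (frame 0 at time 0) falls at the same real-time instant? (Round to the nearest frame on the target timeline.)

Source frame index: (0×3600 + 49×60 + 40) × 60 + 7 = 178807.
Real time: 178807 / (60) = 178807/60 s.
Target frame: (178807/60) × (60000/1001) = 178807000/1001 ≈ 178628.372 → 178628.

frame 178628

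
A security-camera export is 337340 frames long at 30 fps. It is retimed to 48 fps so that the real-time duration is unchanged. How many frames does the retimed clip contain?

539744 frames

Target frames = source frames × (target rate / source rate) = 337340 × (48)/(30) = 337340 × 8/5 = 539744.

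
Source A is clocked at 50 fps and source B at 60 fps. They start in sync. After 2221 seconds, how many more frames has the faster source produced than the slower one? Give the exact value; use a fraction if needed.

22210 frames

A emits 50 × 2221 = 111050 frames; B emits 60 × 2221 = 133260.
Difference = 22210 frames; B is ahead of A.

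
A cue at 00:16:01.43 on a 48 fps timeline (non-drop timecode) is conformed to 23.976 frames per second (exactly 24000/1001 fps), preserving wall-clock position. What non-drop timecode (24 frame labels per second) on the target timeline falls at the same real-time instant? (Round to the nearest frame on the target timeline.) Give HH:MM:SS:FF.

Source frame index: (0×3600 + 16×60 + 1) × 48 + 43 = 46171.
Real time: 46171 / (48) = 46171/48 s.
Target frame: (46171/48) × (24000/1001) = 23085500/1001 ≈ 23062.438 → 23062.
At 24 labels/s: frame 23062 → 00:16:00:22.

00:16:00:22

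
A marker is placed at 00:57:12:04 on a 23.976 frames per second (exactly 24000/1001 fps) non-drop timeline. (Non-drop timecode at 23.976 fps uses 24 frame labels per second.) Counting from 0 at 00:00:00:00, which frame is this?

82372

Total seconds to the label: (0 × 3600 + 57 × 60 + 12) = 3432.
Frame index = 3432 × 24 + 4 = 82372.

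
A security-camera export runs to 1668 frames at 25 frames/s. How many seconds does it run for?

66.72 seconds

Running time = 1668 / (25) = 66.72 s.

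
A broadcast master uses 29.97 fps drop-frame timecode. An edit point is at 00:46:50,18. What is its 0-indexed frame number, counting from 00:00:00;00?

84234

Complete 10-minute blocks: 4, each 17982 frames → 71928.
Remaining 6 whole minutes in the current block: 1800 + 5 × 1798 = 10790 frames.
Within the current minute: 50 × 30 + 18 − 2 = 1516 (labels ;00/;01 skipped at this minute). Total = 71928 + 10790 + 1516 = 84234.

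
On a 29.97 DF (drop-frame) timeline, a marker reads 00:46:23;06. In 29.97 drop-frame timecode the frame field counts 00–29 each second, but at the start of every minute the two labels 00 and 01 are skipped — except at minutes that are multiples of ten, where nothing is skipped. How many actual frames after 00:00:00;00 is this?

83412

As if non-drop at 30 labels/s: (0 × 3600 + 46 × 60 + 23) × 30 + 6 = 83496.
Minute boundaries passed: 46; those not divisible by 10: 46 − 4 = 42; dropped labels = 2 × 42 = 84.
Actual frame index = 83496 − 84 = 83412.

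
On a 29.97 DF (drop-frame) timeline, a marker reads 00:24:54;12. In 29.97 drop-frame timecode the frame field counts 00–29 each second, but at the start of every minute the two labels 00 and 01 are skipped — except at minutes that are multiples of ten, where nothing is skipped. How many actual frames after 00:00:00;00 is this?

Complete 10-minute blocks: 2, each 17982 frames → 35964.
Remaining 4 whole minutes in the current block: 1800 + 3 × 1798 = 7194 frames.
Within the current minute: 54 × 30 + 12 − 2 = 1630 (labels ;00/;01 skipped at this minute). Total = 35964 + 7194 + 1630 = 44788.

44788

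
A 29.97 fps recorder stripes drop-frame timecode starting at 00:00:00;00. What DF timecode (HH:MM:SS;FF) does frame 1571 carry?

00:00:52;11

Ten DF minutes hold 17982 frames, so frame 1571 lies in block 0 (frames 0–17981) with 1571 frames into that block.
The block's first minute is 1800 frames and the rest 1798 each; 1571 frames reaches minute 0, so 0 × 18 + 0 × 2 = 0 labels have been skipped so far.
Adding those back, label number 1571 + 0 = 1571 at 30 labels/s is 52 s + 11 f = 0 h 0 min 52 s frame 11, i.e. 00:00:52;11.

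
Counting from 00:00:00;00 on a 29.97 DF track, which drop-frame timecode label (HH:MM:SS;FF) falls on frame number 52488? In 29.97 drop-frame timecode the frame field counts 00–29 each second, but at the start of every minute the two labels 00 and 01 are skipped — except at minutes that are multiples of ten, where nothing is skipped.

Each 10-minute DF block holds 10 × 60 × 30 − 9 × 2 = 17982 frames. 52488 ÷ 17982 → 2 full blocks, remainder 16524.
Within the partial block the first minute is 1800 frames and each further minute 1798, so 9 further minute boundaries passed. Total skipped labels = 18 × 2 + 2 × 9 = 54.
Non-drop label index = 52488 + 54 = 52542; at 30 labels/s that is 00:29:11:12, i.e. DF 00:29:11;12.

00:29:11;12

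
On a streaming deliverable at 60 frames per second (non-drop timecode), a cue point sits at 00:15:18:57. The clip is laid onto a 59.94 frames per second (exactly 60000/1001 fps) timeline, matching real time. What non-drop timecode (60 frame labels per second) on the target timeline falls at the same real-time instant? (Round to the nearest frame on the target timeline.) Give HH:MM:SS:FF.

00:15:18:02

Source frame index: (0×3600 + 15×60 + 18) × 60 + 57 = 55137.
Real time: 55137 / (60) = 18379/20 s.
Target frame: (18379/20) × (60000/1001) = 55137000/1001 ≈ 55081.918 → 55082.
At 60 labels/s: frame 55082 → 00:15:18:02.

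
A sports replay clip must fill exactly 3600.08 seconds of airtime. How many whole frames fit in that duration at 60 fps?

Frames = 3600.08 × 60 = 1080024/5 ≈ 216004.8000.
Complete frames: 216004.

216004 frames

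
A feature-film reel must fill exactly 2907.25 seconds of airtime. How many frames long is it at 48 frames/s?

139548 frames

Frames = 2907.25 × 48 = 139548.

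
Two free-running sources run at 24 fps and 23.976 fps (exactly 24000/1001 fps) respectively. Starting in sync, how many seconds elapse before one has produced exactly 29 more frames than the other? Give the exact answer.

29029/24 seconds

The gap grows by |24000/1001 − 24| = 24/1001 frames per second.
Time for a 29-frame gap: 29 ÷ (24/1001) = 29029/24 s.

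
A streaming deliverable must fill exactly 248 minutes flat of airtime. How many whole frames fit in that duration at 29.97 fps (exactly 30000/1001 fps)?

248 min = 14880 s.
Frames = 14880 × 30000/1001 = 446400000/1001 ≈ 445954.0460.
Complete frames: 445954.

445954 frames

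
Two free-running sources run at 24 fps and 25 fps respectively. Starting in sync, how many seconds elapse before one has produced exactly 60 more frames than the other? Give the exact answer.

60 seconds

The gap grows by |25 − 24| = 1 frame per second.
Time for a 60-frame gap: 60 ÷ (1) = 60 s.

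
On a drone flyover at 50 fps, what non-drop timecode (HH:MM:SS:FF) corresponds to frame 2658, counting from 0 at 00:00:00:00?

2658 ÷ 50 = 53 full seconds, remainder 8 frames.
53 s = 0 h 0 min 53 s.
Timecode: 00:00:53:08.

00:00:53:08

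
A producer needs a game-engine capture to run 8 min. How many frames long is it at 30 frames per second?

8 min = 480 s.
Frames = 480 × 30 = 14400.

14400 frames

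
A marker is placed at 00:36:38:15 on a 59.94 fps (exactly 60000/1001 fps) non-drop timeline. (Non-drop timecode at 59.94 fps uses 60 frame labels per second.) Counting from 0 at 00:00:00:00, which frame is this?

131895

Total seconds to the label: (0 × 3600 + 36 × 60 + 38) = 2198.
Frame index = 2198 × 60 + 15 = 131895.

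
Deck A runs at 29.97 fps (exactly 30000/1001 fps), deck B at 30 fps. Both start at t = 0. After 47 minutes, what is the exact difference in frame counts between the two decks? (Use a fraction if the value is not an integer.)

47 min = 2820 s.
A emits 30000/1001 × 2820 = 84600000/1001 frames; B emits 30 × 2820 = 84600.
Difference = 84600/1001 frames (≈ 84.5155); B is ahead of A.

84600/1001 frames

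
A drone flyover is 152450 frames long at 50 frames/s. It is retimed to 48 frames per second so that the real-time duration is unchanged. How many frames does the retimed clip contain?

146352 frames

Target frames = source frames × (target rate / source rate) = 152450 × (48)/(50) = 152450 × 24/25 = 146352.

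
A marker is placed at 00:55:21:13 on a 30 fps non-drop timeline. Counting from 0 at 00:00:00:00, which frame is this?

99643

Total seconds to the label: (0 × 3600 + 55 × 60 + 21) = 3321.
Frame index = 3321 × 30 + 13 = 99643.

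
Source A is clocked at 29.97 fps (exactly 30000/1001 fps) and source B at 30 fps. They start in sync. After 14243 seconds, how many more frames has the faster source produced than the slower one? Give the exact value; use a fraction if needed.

A emits 30000/1001 × 14243 = 427290000/1001 frames; B emits 30 × 14243 = 427290.
Difference = 427290/1001 frames (≈ 426.8631); B is ahead of A.

427290/1001 frames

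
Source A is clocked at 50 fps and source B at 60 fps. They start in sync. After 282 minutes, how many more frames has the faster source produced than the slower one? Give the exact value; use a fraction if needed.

169200 frames

282 min = 16920 s.
A emits 50 × 16920 = 846000 frames; B emits 60 × 16920 = 1015200.
Difference = 169200 frames; B is ahead of A.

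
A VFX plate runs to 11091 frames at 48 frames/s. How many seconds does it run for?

Running time = 11091 / (48) = 231.0625 s.

231.0625 seconds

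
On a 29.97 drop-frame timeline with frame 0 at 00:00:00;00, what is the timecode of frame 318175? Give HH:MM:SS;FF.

02:56:56;13

Ten DF minutes hold 17982 frames, so frame 318175 lies in block 17 (frames 305694–323675) with 12481 frames into that block.
The block's first minute is 1800 frames and the rest 1798 each; 12481 frames reaches minute 6, so 17 × 18 + 6 × 2 = 318 labels have been skipped so far.
Adding those back, label number 318175 + 318 = 318493 at 30 labels/s is 10616 s + 13 f = 2 h 56 min 56 s frame 13, i.e. 02:56:56;13.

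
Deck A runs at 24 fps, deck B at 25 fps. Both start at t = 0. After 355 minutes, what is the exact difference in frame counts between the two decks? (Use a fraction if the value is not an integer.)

355 min = 21300 s.
A emits 24 × 21300 = 511200 frames; B emits 25 × 21300 = 532500.
Difference = 21300 frames; B is ahead of A.

21300 frames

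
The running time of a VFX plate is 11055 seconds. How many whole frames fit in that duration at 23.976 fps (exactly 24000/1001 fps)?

265054 frames

Frames = 11055 × 24000/1001 = 24120000/91 ≈ 265054.9451.
Complete frames: 265054.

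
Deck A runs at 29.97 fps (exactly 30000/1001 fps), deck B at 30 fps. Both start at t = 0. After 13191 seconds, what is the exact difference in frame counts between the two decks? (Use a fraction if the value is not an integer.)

395730/1001 frames

A emits 30000/1001 × 13191 = 395730000/1001 frames; B emits 30 × 13191 = 395730.
Difference = 395730/1001 frames (≈ 395.3347); B is ahead of A.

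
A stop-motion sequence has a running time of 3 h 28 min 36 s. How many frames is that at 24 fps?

300384 frames

3 h 28 min 36 s = 12516 s.
Frames = 12516 × 24 = 300384.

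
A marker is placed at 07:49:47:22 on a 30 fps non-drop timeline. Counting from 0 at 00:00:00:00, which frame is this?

845632

Total seconds to the label: (7 × 3600 + 49 × 60 + 47) = 28187.
Frame index = 28187 × 30 + 22 = 845632.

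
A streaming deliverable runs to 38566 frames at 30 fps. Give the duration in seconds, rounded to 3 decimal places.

Running time = 38566 × 1/30 = 19283/15 s ≈ 1285.533 s.

1285.533 seconds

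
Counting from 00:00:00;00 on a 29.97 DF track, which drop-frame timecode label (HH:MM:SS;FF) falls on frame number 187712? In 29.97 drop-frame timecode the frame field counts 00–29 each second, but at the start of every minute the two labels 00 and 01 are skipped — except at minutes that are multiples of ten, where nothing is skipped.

Each 10-minute DF block holds 10 × 60 × 30 − 9 × 2 = 17982 frames. 187712 ÷ 17982 → 10 full blocks, remainder 7892.
Within the partial block the first minute is 1800 frames and each further minute 1798, so 4 further minute boundaries passed. Total skipped labels = 18 × 10 + 2 × 4 = 188.
Non-drop label index = 187712 + 188 = 187900; at 30 labels/s that is 01:44:23:10, i.e. DF 01:44:23;10.

01:44:23;10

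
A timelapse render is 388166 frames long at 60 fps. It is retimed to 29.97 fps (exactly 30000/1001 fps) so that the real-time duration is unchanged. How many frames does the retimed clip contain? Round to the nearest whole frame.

193889 frames

Frames at target rate = 388166 × (30000/1001) / (60) = 194083000/1001 ≈ 193889.111.
Nearest whole frame: 193889.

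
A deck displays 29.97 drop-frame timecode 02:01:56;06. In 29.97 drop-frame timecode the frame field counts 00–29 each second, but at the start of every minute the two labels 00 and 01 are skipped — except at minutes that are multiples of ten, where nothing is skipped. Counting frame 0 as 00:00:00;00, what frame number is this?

219268

As if non-drop at 30 labels/s: (2 × 3600 + 1 × 60 + 56) × 30 + 6 = 219486.
Minute boundaries passed: 121; those not divisible by 10: 121 − 12 = 109; dropped labels = 2 × 109 = 218.
Actual frame index = 219486 − 218 = 219268.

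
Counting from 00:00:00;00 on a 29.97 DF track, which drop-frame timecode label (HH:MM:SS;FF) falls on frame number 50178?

Each 10-minute DF block holds 10 × 60 × 30 − 9 × 2 = 17982 frames. 50178 ÷ 17982 → 2 full blocks, remainder 14214.
Within the partial block the first minute is 1800 frames and each further minute 1798, so 7 further minute boundaries passed. Total skipped labels = 18 × 2 + 2 × 7 = 50.
Non-drop label index = 50178 + 50 = 50228; at 30 labels/s that is 00:27:54:08, i.e. DF 00:27:54;08.

00:27:54;08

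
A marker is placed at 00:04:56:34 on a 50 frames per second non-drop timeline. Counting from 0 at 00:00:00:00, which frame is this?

frame 14834

Total seconds to the label: (0 × 3600 + 4 × 60 + 56) = 296.
Frame index = 296 × 50 + 34 = 14834.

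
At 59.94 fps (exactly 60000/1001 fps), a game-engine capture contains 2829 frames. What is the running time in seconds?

47.19715 seconds

Running time = 2829 / (60000/1001) = 47.19715 s.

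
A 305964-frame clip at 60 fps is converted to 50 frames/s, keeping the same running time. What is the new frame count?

254970 frames

Target frames = source frames × (target rate / source rate) = 305964 × (50)/(60) = 305964 × 5/6 = 254970.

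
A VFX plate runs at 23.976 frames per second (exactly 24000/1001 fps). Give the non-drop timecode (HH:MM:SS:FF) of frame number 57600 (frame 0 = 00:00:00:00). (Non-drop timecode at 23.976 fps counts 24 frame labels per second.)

00:40:00:00

57600 ÷ 24 = 2400 full seconds, remainder 0 frames.
2400 s = 0 h 40 min 0 s.
Timecode: 00:40:00:00.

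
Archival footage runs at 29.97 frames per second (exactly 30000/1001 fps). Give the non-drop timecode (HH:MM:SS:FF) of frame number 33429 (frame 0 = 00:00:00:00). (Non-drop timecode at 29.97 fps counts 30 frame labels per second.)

00:18:34:09

33429 ÷ 30 = 1114 full seconds, remainder 9 frames.
1114 s = 0 h 18 min 34 s.
Timecode: 00:18:34:09.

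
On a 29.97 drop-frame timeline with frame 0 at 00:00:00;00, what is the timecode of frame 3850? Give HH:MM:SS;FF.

Each 10-minute DF block holds 10 × 60 × 30 − 9 × 2 = 17982 frames. 3850 ÷ 17982 → 0 full blocks, remainder 3850.
Within the partial block the first minute is 1800 frames and each further minute 1798, so 2 further minute boundaries passed. Total skipped labels = 18 × 0 + 2 × 2 = 4.
Non-drop label index = 3850 + 4 = 3854; at 30 labels/s that is 00:02:08:14, i.e. DF 00:02:08;14.

00:02:08;14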